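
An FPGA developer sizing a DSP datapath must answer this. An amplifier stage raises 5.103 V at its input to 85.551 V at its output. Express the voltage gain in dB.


Voltage gain in dB:
G = 20 * log10(Vout / Vin)
  = 20 * log10(85.551 / 5.103)
  = 20 * log10(16.764844)
  = 20 * 1.2244
  = 24.49 dB

24.49 dB


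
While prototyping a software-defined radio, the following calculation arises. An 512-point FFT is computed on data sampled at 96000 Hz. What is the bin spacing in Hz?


DFT frequency resolution:
df = fs / N
   = 96000 / 512
   = 187.5 Hz

187.5 Hz


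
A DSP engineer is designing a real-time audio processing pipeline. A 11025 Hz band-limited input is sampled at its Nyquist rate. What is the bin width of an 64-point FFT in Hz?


Step 1 — Nyquist sampling rate:
fs = 2 * fmax = 2 * 11025 = 22050 Hz

Step 2 — DFT bin spacing:
df = fs / N = 22050 / 64 = 344.5312 Hz

344.5312 Hz


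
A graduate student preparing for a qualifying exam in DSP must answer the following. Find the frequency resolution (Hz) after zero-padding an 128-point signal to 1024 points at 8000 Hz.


Frequency resolution after zero-padding:
N_padded = 128 * 8 = 1024
df = fs / N_padded
   = 8000 / 1024
   = 7.8125 Hz

7.8125 Hz


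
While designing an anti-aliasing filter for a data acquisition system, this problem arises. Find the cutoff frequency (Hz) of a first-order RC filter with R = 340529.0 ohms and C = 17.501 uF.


Cutoff frequency of a first-order RC filter:
fc = 1 / (2 * pi * R * C)
C = 17.501 uF = 1.7501e-05 F
fc = 1 / (2 * pi * 340529.0 * 1.7501e-05)
   = 1 / 37.445258772509
   = 0.026706 Hz

0.026706 Hz


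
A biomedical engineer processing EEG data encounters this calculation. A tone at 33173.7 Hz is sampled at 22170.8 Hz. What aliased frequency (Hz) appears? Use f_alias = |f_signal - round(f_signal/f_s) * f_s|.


Compute the nearest integer multiple of fs to the signal:
n = round(33173.7 / 22170.8) = 1
f_alias = |33173.7 - 1 * 22170.8|
        = |33173.7 - 22170.8|
        = 11002.9 Hz

11002.9


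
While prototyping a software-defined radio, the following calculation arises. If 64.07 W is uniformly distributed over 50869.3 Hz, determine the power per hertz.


Power spectral density:
PSD = P / BW
    = 64.07 / 50869.3
    = 0.0012595 W/Hz

0.0012595 W/Hz


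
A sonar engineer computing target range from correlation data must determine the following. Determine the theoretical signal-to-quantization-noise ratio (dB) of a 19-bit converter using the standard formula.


Theoretical SNR for a full-scale sinusoid:
SNR = 6.02 * N + 1.76
    = 6.02 * 19 + 1.76
    = 114.38 + 1.76
    = 116.14 dB

116.14 dB


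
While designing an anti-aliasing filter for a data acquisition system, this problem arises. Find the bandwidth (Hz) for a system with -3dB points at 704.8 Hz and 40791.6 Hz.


Bandwidth is the difference of -3dB frequencies:
BW = f_high - f_low
   = 40791.6 - 704.8
   = 40086.8 Hz

40086.8 Hz


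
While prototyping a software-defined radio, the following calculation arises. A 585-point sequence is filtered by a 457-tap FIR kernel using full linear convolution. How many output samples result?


Linear convolution output length:
L = N + M - 1
  = 585 + 457 - 1
  = 1041 samples

1041


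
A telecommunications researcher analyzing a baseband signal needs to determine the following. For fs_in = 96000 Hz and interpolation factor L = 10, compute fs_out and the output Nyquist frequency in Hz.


Step 1 — output sample rate after interpolation by L:
fs_out = L * fs_in = 10 * 96000 = 960000 Hz

Step 2 — Nyquist frequency of the output stream:
f_Nyq = fs_out / 2 = 960000 / 2 = 480000.0 Hz

fs_out = 960000 Hz; f_Nyquist = 480000.0 Hz


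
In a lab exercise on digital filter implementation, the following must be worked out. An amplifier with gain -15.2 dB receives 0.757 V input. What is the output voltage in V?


Output voltage from dB gain:
V_out = V_in * 10^(gain_dB / 20)
      = 0.757 * 10^(-15.2 / 20)
      = 0.757 * 0.17378
      = 0.1316 V

0.1316 V


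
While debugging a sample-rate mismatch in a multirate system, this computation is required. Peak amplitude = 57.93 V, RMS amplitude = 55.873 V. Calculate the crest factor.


Crest factor is the ratio of peak to RMS:
CF = V_peak / V_rms
   = 57.93 / 55.873
   = 1.0368

1.0368


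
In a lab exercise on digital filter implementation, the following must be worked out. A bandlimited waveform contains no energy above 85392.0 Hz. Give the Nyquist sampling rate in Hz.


The Nyquist rate is twice the maximum frequency component.
fs_min = 2 * fmax
      = 2 * 85392.0
      = 170784.0 Hz

170784.0


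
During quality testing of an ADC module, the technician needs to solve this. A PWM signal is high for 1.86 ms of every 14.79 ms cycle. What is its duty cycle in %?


Duty cycle as a percentage:
DC = (t_on / T) * 100
   = (1.86 / 14.79) * 100
   = 0.125761 * 100
   = 12.58 %

12.58 %


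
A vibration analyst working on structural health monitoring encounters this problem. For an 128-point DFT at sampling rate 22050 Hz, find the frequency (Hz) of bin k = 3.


Frequency of DFT bin k:
f_k = k * fs / N
    = 3 * 22050 / 128
    = 66150 / 128
    = 516.797 Hz

516.797 Hz


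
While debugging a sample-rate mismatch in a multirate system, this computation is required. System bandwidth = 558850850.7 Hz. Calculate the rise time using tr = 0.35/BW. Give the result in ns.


Rise time from bandwidth relationship:
tr = 0.35 / BW
   = 0.35 / 558850850.7
   = 6.262851699e-10 s
   = 0.6263 ns

0.6263 ns


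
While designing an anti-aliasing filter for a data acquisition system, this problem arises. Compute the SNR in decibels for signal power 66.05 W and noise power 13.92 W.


SNR in decibels:
SNR = 10 * log10(Ps / Pn)
    = 10 * log10(66.05 / 13.92)
    = 10 * log10(4.745)
    = 10 * 0.6762
    = 6.76 dB

6.76 dB


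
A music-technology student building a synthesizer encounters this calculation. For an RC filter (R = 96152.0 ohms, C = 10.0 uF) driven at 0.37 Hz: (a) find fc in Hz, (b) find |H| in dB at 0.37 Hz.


Step 1 — cutoff frequency:
fc = 1 / (2*pi*R*C)
C = 10.0 uF = 1e-05 F
fc = 1 / (2*pi*96152.0*1e-05)
   = 0.165524 Hz

Step 2 — magnitude at f = 0.37 Hz:
|H(f)| = 1 / sqrt(1 + (f/fc)^2)
f/fc = 0.37 / 0.165524 = 2.235325
|H| = 1 / sqrt(1 + 4.996678) = 0.4083614
|H|_dB = 20*log10(0.4083614) = -7.78 dB

fc = 0.165524 Hz; |H(0.37 Hz)| = -7.78 dB


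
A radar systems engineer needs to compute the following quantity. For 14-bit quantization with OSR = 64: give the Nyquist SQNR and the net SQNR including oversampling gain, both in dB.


Step 1 — baseline SQNR at Nyquist:
SQNR_base = 6.02*N + 1.76
          = 6.02*14 + 1.76
          = 86.04 dB

Step 2 — oversampling processing gain:
G = 10*log10(OSR) = 10*log10(64) = 18.06 dB

Step 3 — total:
SQNR_total = 86.04 + 18.06 = 104.1 dB

Base SQNR = 86.04 dB; oversampled SQNR = 104.1 dB


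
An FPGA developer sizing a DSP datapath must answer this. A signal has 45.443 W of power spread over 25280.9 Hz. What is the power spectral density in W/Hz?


Power spectral density:
PSD = P / BW
    = 45.443 / 25280.9
    = 0.00179752 W/Hz

0.00179752 W/Hz


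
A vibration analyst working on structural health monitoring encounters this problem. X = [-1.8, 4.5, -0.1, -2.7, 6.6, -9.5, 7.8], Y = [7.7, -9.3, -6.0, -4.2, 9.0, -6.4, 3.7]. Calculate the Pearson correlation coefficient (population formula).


Pearson correlation coefficient (population):
r = cov(X,Y) / (std(X) * std(Y))
Mean X = 0.6857, Mean Y = -0.7857
Cov(X,Y) = 15.580204
Std(X) = 5.633428, Std(Y) = 6.873849
r = 0.4023

0.4023


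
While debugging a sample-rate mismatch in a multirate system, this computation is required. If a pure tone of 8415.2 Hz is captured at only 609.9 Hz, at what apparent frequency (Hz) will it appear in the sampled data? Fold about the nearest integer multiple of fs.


Compute the nearest integer multiple of fs to the signal:
n = round(8415.2 / 609.9) = 14
f_alias = |8415.2 - 14 * 609.9|
        = |8415.2 - 8538.6|
        = 123.4 Hz

123.4


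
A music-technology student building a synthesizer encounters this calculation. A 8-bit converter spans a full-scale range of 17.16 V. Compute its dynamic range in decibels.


Dynamic range from full-scale to LSB:
V_min = V_max / 2^bits = 17.16 / 2^8
DR = 20 * log10(V_max / V_min)
   = 20 * log10(2^8)
   = 20 * 8 * log10(2)
   = 48.16 dB

48.16 dB


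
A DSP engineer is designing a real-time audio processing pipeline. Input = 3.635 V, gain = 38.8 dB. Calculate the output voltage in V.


Output voltage from dB gain:
V_out = V_in * 10^(gain_dB / 20)
      = 3.635 * 10^(38.8 / 20)
      = 3.635 * 87.096359
      = 316.5953 V

316.5953 V


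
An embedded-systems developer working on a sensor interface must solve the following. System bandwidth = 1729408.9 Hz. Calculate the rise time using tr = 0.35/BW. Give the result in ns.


Rise time from bandwidth relationship:
tr = 0.35 / BW
   = 0.35 / 1729408.9
   = 2.023812876e-07 s
   = 202.3813 ns

202.3813 ns


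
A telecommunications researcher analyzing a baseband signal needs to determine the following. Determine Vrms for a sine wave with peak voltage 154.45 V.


RMS voltage for a sinusoidal waveform:
V_rms = V_peak / sqrt(2)
      = 154.45 / 1.414214
      = 109.213 V

109.213 V


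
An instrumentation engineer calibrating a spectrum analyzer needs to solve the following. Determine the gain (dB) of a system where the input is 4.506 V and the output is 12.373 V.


Voltage gain in dB:
G = 20 * log10(Vout / Vin)
  = 20 * log10(12.373 / 4.506)
  = 20 * log10(2.745894)
  = 20 * 0.438684
  = 8.77 dB

8.77 dB


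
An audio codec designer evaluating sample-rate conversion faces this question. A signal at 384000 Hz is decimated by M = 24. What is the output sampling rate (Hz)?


Decimation reduces the sample rate:
fs_out = fs_in / M
       = 384000 / 24
       = 16000.0 Hz

16000.0 Hz


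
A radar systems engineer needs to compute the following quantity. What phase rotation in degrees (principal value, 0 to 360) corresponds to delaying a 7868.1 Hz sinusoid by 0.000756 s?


Phase shift from frequency and time delay:
phi = 360 * f * t_delay
    = 360 * 7868.1 * 0.000756
    = 2141.38 degrees
    mod 360 = 341.38 degrees

341.38 degrees


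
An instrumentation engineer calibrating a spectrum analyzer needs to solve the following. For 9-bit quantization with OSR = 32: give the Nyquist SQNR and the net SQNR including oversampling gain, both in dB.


Step 1 — baseline SQNR at Nyquist:
SQNR_base = 6.02*N + 1.76
          = 6.02*9 + 1.76
          = 55.94 dB

Step 2 — oversampling processing gain:
G = 10*log10(OSR) = 10*log10(32) = 15.05 dB

Step 3 — total:
SQNR_total = 55.94 + 15.05 = 70.99 dB

Base SQNR = 55.94 dB; oversampled SQNR = 70.99 dB


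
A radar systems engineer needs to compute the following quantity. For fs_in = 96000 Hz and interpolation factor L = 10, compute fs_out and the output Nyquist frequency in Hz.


Step 1 — output sample rate after interpolation by L:
fs_out = L * fs_in = 10 * 96000 = 960000 Hz

Step 2 — Nyquist frequency of the output stream:
f_Nyq = fs_out / 2 = 960000 / 2 = 480000.0 Hz

fs_out = 960000 Hz; f_Nyquist = 480000.0 Hz


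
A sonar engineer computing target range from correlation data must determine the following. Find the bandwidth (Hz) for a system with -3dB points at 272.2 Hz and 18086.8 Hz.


Bandwidth is the difference of -3dB frequencies:
BW = f_high - f_low
   = 18086.8 - 272.2
   = 17814.6 Hz

17814.6 Hz


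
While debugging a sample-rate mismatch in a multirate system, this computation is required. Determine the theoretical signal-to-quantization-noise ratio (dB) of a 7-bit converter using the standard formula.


Theoretical SNR for a full-scale sinusoid:
SNR = 6.02 * N + 1.76
    = 6.02 * 7 + 1.76
    = 42.14 + 1.76
    = 43.9 dB

43.9 dB


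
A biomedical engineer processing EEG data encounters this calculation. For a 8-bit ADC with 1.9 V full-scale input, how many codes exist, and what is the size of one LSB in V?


Step 1 — number of quantization levels:
L = 2^N = 2^8 = 256

Step 2 — LSB step size:
delta = Vfs / L
      = 1.9 / 256
      = 0.00742187 V

Levels = 256; step size = 0.00742187 V


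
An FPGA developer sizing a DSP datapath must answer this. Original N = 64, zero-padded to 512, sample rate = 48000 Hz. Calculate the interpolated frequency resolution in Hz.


Frequency resolution after zero-padding:
N_padded = 64 * 8 = 512
df = fs / N_padded
   = 48000 / 512
   = 93.75 Hz

93.75 Hz


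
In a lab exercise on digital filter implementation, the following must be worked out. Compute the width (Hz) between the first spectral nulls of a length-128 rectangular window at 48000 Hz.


Main lobe width for a rectangular window:
Width = 2 * fs / N
      = 2 * 48000 / 128
      = 96000 / 128
      = 750.0 Hz

750.0 Hz


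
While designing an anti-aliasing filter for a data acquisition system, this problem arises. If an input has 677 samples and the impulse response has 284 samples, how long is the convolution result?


Linear convolution output length:
L = N + M - 1
  = 677 + 284 - 1
  = 960 samples

960


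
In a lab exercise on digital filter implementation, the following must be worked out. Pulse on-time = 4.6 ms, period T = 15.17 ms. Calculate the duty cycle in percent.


Duty cycle as a percentage:
DC = (t_on / T) * 100
   = (4.6 / 15.17) * 100
   = 0.30323 * 100
   = 30.32 %

30.32 %


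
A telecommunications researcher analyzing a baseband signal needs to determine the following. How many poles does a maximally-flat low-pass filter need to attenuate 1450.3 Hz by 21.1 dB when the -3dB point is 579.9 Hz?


Butterworth filter order formula:
n = log10(10^(A/10) - 1) / (2 * log10(f_stop/f_pass))
10^(21.1/10) - 1 = 127.825
f_stop/f_pass = 1450.3 / 579.9 = 2.5009
n = 2.6458 -> ceil = 3

3


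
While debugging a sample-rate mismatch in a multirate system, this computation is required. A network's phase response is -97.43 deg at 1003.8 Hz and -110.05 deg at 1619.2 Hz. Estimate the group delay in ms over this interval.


Group delay from phase difference:
tau = -d(phi)/d(omega)
d(phi) = -12.62 deg = -0.220261 rad
d(omega) = 2*pi*(1619.2 - 1003.8) = 3866.6722 rad/s
tau = -(-0.220261) / 3866.6722
    = 0.057 ms

0.057 ms


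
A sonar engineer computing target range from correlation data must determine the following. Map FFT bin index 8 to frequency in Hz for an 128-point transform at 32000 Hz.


Frequency of DFT bin k:
f_k = k * fs / N
    = 8 * 32000 / 128
    = 256000 / 128
    = 2000.0 Hz

2000.0 Hz


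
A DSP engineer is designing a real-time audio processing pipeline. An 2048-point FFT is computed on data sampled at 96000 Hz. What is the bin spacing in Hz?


DFT frequency resolution:
df = fs / N
   = 96000 / 2048
   = 46.875 Hz

46.875 Hz


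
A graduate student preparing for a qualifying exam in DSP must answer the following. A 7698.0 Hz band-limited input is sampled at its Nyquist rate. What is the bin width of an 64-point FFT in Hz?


Step 1 — Nyquist sampling rate:
fs = 2 * fmax = 2 * 7698.0 = 15396.0 Hz

Step 2 — DFT bin spacing:
df = fs / N = 15396.0 / 64 = 240.5625 Hz

240.5625 Hz


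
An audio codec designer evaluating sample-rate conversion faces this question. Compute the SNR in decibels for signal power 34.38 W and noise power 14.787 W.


SNR in decibels:
SNR = 10 * log10(Ps / Pn)
    = 10 * log10(34.38 / 14.787)
    = 10 * log10(2.325)
    = 10 * 0.3664
    = 3.66 dB

3.66 dB


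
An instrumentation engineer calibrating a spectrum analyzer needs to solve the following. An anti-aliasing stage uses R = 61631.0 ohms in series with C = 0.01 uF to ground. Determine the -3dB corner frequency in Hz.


Cutoff frequency of a first-order RC filter:
fc = 1 / (2 * pi * R * C)
C = 0.01 uF = 1e-08 F
fc = 1 / (2 * pi * 61631.0 * 1e-08)
   = 1 / 0.0038723899366679
   = 258.238456 Hz

258.238456 Hz


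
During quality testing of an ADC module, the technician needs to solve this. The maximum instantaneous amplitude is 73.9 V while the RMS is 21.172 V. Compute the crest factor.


Crest factor is the ratio of peak to RMS:
CF = V_peak / V_rms
   = 73.9 / 21.172
   = 3.4905

3.4905


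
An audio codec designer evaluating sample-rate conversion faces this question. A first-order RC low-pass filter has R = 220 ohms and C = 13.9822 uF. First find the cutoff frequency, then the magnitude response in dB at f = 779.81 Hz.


Step 1 — cutoff frequency:
fc = 1 / (2*pi*R*C)
C = 13.9822 uF = 1.39822e-05 F
fc = 1 / (2*pi*220*1.39822e-05)
   = 51.7395 Hz

Step 2 — magnitude at f = 779.81 Hz:
|H(f)| = 1 / sqrt(1 + (f/fc)^2)
f/fc = 779.81 / 51.7395 = 15.07185
|H| = 1 / sqrt(1 + 227.160662) = 0.0662033
|H|_dB = 20*log10(0.0662033) = -23.58 dB

fc = 51.7395 Hz; |H(779.81 Hz)| = -23.58 dB


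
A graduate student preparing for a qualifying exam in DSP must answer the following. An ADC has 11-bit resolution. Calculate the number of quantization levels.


Number of quantization levels = 2^N
= 2^11
= 2048

2048


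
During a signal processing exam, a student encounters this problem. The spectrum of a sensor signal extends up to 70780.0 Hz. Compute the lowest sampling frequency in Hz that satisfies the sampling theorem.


The Nyquist rate is twice the maximum frequency component.
fs_min = 2 * fmax
      = 2 * 70780.0
      = 141560.0 Hz

141560.0


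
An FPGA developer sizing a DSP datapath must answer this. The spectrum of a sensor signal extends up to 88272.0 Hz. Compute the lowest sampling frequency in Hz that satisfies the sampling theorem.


The Nyquist rate is twice the maximum frequency component.
fs_min = 2 * fmax
      = 2 * 88272.0
      = 176544.0 Hz

176544.0


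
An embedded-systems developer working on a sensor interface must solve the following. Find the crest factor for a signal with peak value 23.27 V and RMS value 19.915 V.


Crest factor is the ratio of peak to RMS:
CF = V_peak / V_rms
   = 23.27 / 19.915
   = 1.1685

1.1685


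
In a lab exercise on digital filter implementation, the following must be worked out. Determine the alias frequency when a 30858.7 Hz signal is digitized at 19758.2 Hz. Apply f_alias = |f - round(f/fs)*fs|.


Compute the nearest integer multiple of fs to the signal:
n = round(30858.7 / 19758.2) = 2
f_alias = |30858.7 - 2 * 19758.2|
        = |30858.7 - 39516.4|
        = 8657.7 Hz

8657.7


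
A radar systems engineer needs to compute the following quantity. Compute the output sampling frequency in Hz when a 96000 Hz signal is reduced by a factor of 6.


Decimation reduces the sample rate:
fs_out = fs_in / M
       = 96000 / 6
       = 16000.0 Hz

16000.0 Hz


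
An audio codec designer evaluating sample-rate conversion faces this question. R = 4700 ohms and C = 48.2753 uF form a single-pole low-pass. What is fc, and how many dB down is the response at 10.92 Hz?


Step 1 — cutoff frequency:
fc = 1 / (2*pi*R*C)
C = 48.2753 uF = 4.82753e-05 F
fc = 1 / (2*pi*4700*4.82753e-05)
   = 0.701451 Hz

Step 2 — magnitude at f = 10.92 Hz:
|H(f)| = 1 / sqrt(1 + (f/fc)^2)
f/fc = 10.92 / 0.701451 = 15.56773
|H| = 1 / sqrt(1 + 242.354217) = 0.0641033
|H|_dB = 20*log10(0.0641033) = -23.86 dB

fc = 0.701451 Hz; |H(10.92 Hz)| = -23.86 dB


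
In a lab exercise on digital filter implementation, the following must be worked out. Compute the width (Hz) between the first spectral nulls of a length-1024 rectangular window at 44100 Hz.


Main lobe width for a rectangular window:
Width = 2 * fs / N
      = 2 * 44100 / 1024
      = 88200 / 1024
      = 86.133 Hz

86.133 Hz


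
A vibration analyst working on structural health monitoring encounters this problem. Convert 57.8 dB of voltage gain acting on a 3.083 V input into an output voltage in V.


Output voltage from dB gain:
V_out = V_in * 10^(gain_dB / 20)
      = 3.083 * 10^(57.8 / 20)
      = 3.083 * 776.247117
      = 2393.1699 V

2393.1699 V


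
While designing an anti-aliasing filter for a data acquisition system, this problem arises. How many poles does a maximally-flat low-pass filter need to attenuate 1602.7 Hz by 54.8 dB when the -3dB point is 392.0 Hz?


Butterworth filter order formula:
n = log10(10^(A/10) - 1) / (2 * log10(f_stop/f_pass))
10^(54.8/10) - 1 = 301994.172
f_stop/f_pass = 1602.7 / 392.0 = 4.0885
n = 4.4803 -> ceil = 5

5


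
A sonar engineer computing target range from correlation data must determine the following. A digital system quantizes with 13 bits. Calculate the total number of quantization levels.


Number of quantization levels = 2^N
= 2^13
= 8192

8192


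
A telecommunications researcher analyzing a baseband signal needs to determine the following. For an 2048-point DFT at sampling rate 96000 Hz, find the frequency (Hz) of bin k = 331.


Frequency of DFT bin k:
f_k = k * fs / N
    = 331 * 96000 / 2048
    = 31776000 / 2048
    = 15515.625 Hz

15515.625 Hz


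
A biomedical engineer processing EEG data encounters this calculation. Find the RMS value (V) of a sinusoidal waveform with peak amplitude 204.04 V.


RMS voltage for a sinusoidal waveform:
V_rms = V_peak / sqrt(2)
      = 204.04 / 1.414214
      = 144.278 V

144.278 V


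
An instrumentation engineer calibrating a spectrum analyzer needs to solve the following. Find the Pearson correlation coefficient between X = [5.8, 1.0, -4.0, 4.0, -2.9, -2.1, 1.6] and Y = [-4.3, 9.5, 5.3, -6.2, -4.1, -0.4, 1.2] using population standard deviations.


Pearson correlation coefficient (population):
r = cov(X,Y) / (std(X) * std(Y))
Mean X = 0.4857, Mean Y = 0.1429
Cov(X,Y) = -6.753673
Std(X) = 3.388396, Std(Y) = 5.258152
r = -0.3791

-0.3791


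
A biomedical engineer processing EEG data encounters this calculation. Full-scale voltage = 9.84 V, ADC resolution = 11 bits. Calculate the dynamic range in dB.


Dynamic range from full-scale to LSB:
V_min = V_max / 2^bits = 9.84 / 2^11
DR = 20 * log10(V_max / V_min)
   = 20 * log10(2^11)
   = 20 * 11 * log10(2)
   = 66.23 dB

66.23 dB


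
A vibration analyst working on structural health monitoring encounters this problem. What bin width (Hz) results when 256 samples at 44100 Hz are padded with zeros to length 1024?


Frequency resolution after zero-padding:
N_padded = 256 * 4 = 1024
df = fs / N_padded
   = 44100 / 1024
   = 43.0664 Hz

43.0664 Hz


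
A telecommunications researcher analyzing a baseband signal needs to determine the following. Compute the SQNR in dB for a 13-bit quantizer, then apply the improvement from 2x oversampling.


Step 1 — baseline SQNR at Nyquist:
SQNR_base = 6.02*N + 1.76
          = 6.02*13 + 1.76
          = 80.02 dB

Step 2 — oversampling processing gain:
G = 10*log10(OSR) = 10*log10(2) = 3.01 dB

Step 3 — total:
SQNR_total = 80.02 + 3.01 = 83.03 dB

Base SQNR = 80.02 dB; oversampled SQNR = 83.03 dB


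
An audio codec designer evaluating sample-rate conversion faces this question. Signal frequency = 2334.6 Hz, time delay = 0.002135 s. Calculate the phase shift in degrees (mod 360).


Phase shift from frequency and time delay:
phi = 360 * f * t_delay
    = 360 * 2334.6 * 0.002135
    = 1794.37 degrees
    mod 360 = 354.37 degrees

354.37 degrees


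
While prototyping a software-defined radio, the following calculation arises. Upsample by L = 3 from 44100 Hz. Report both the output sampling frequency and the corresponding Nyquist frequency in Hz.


Step 1 — output sample rate after interpolation by L:
fs_out = L * fs_in = 3 * 44100 = 132300 Hz

Step 2 — Nyquist frequency of the output stream:
f_Nyq = fs_out / 2 = 132300 / 2 = 66150.0 Hz

fs_out = 132300 Hz; f_Nyquist = 66150.0 Hz


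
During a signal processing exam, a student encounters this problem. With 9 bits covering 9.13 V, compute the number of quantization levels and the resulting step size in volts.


Step 1 — number of quantization levels:
L = 2^N = 2^9 = 512

Step 2 — LSB step size:
delta = Vfs / L
      = 9.13 / 512
      = 0.01783203 V

Levels = 512; step size = 0.01783203 V


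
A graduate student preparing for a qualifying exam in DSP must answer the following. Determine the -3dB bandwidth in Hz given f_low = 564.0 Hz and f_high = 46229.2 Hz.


Bandwidth is the difference of -3dB frequencies:
BW = f_high - f_low
   = 46229.2 - 564.0
   = 45665.2 Hz

45665.2 Hz


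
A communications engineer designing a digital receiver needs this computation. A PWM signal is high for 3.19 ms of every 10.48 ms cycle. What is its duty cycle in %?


Duty cycle as a percentage:
DC = (t_on / T) * 100
   = (3.19 / 10.48) * 100
   = 0.304389 * 100
   = 30.44 %

30.44 %


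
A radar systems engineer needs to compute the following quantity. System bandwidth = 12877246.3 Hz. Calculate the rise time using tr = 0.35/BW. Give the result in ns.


Rise time from bandwidth relationship:
tr = 0.35 / BW
   = 0.35 / 12877246.3
   = 2.717972398e-08 s
   = 27.1797 ns

27.1797 ns


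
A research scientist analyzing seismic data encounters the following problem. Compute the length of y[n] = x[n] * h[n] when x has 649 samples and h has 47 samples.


Linear convolution output length:
L = N + M - 1
  = 649 + 47 - 1
  = 695 samples

695


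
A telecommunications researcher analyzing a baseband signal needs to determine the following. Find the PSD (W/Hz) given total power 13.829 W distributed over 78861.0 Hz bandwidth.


Power spectral density:
PSD = P / BW
    = 13.829 / 78861.0
    = 0.00017536 W/Hz

0.00017536 W/Hz


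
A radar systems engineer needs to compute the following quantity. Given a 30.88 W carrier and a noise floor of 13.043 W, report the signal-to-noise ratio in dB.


SNR in decibels:
SNR = 10 * log10(Ps / Pn)
    = 10 * log10(30.88 / 13.043)
    = 10 * log10(2.3676)
    = 10 * 0.3743
    = 3.74 dB

3.74 dB


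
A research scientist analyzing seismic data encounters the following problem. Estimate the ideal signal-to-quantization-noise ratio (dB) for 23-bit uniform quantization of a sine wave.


Theoretical SNR for a full-scale sinusoid:
SNR = 6.02 * N + 1.76
    = 6.02 * 23 + 1.76
    = 138.46 + 1.76
    = 140.22 dB

140.22 dB


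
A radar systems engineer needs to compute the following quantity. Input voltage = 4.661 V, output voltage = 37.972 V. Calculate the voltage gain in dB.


Voltage gain in dB:
G = 20 * log10(Vout / Vin)
  = 20 * log10(37.972 / 4.661)
  = 20 * log10(8.14675)
  = 20 * 0.910984
  = 18.22 dB

18.22 dB


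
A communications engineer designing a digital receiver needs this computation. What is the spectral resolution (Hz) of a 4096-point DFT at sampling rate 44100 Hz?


DFT frequency resolution:
df = fs / N
   = 44100 / 4096
   = 10.7666 Hz

10.7666 Hz


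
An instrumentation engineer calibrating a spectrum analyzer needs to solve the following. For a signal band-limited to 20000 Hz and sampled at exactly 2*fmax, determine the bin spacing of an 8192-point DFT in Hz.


Step 1 — Nyquist sampling rate:
fs = 2 * fmax = 2 * 20000 = 40000 Hz

Step 2 — DFT bin spacing:
df = fs / N = 40000 / 8192 = 4.8828 Hz

4.8828 Hz


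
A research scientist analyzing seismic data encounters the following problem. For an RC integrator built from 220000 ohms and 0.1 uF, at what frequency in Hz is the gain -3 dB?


Cutoff frequency of a first-order RC filter:
fc = 1 / (2 * pi * R * C)
C = 0.1 uF = 1e-07 F
fc = 1 / (2 * pi * 220000 * 1e-07)
   = 1 / 0.13823007675795
   = 7.234316 Hz

7.234316 Hz


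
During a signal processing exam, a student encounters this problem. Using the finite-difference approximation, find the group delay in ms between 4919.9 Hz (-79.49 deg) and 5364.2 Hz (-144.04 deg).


Group delay from phase difference:
tau = -d(phi)/d(omega)
d(phi) = -64.55 deg = -1.12661 rad
d(omega) = 2*pi*(5364.2 - 4919.9) = 2791.6192 rad/s
tau = -(-1.12661) / 2791.6192
    = 0.4036 ms

0.4036 ms


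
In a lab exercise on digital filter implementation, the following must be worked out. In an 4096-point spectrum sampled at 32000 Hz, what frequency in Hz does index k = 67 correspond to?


Frequency of DFT bin k:
f_k = k * fs / N
    = 67 * 32000 / 4096
    = 2144000 / 4096
    = 523.438 Hz

523.438 Hz


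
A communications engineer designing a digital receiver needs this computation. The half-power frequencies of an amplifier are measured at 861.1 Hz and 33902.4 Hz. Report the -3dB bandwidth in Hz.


Bandwidth is the difference of -3dB frequencies:
BW = f_high - f_low
   = 33902.4 - 861.1
   = 33041.3 Hz

33041.3 Hz


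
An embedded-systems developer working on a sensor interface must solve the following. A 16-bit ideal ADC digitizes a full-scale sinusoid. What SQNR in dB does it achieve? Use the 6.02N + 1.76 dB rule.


Theoretical SNR for a full-scale sinusoid:
SNR = 6.02 * N + 1.76
    = 6.02 * 16 + 1.76
    = 96.32 + 1.76
    = 98.08 dB

98.08 dB


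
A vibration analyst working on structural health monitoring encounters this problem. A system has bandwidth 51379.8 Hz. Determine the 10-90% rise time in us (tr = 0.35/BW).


Rise time from bandwidth relationship:
tr = 0.35 / BW
   = 0.35 / 51379.8
   = 6.812015617e-06 s
   = 6.812 us

6.812 us


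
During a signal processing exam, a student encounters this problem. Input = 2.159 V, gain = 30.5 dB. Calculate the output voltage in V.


Output voltage from dB gain:
V_out = V_in * 10^(gain_dB / 20)
      = 2.159 * 10^(30.5 / 20)
      = 2.159 * 33.496544
      = 72.319 V

72.319 V


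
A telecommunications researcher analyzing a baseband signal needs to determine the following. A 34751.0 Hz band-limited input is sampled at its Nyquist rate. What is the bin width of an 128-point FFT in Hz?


Step 1 — Nyquist sampling rate:
fs = 2 * fmax = 2 * 34751.0 = 69502.0 Hz

Step 2 — DFT bin spacing:
df = fs / N = 69502.0 / 128 = 542.9844 Hz

542.9844 Hz


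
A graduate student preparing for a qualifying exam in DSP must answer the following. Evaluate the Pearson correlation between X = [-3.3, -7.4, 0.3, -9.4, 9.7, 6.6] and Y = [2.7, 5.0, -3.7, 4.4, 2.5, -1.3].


Pearson correlation coefficient (population):
r = cov(X,Y) / (std(X) * std(Y))
Mean X = -0.5833, Mean Y = 1.6
Cov(X,Y) = -11.185
Std(X) = 6.948721, Std(Y) = 3.106981
r = -0.5181

-0.5181


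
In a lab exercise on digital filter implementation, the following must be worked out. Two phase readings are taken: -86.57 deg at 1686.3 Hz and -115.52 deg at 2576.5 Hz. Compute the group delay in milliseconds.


Group delay from phase difference:
tau = -d(phi)/d(omega)
d(phi) = -28.95 deg = -0.505273 rad
d(omega) = 2*pi*(2576.5 - 1686.3) = 5593.2916 rad/s
tau = -(-0.505273) / 5593.2916
    = 0.0903 ms

0.0903 ms


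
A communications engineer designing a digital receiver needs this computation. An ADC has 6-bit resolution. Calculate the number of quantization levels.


Number of quantization levels = 2^N
= 2^6
= 64

64


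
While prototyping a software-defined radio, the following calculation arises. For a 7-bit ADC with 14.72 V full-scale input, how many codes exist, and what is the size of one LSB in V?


Step 1 — number of quantization levels:
L = 2^N = 2^7 = 128

Step 2 — LSB step size:
delta = Vfs / L
      = 14.72 / 128
      = 0.115 V

Levels = 128; step size = 0.115 V


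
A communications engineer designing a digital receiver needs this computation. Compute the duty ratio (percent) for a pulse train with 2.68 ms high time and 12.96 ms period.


Duty cycle as a percentage:
DC = (t_on / T) * 100
   = (2.68 / 12.96) * 100
   = 0.20679 * 100
   = 20.68 %

20.68 %


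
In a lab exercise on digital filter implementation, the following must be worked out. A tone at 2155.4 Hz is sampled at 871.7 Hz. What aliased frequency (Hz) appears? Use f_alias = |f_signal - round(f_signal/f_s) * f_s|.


Compute the nearest integer multiple of fs to the signal:
n = round(2155.4 / 871.7) = 2
f_alias = |2155.4 - 2 * 871.7|
        = |2155.4 - 1743.4|
        = 412.0 Hz

412.0


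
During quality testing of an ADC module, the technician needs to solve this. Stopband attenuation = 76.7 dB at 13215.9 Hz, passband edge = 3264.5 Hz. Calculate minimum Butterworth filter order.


Butterworth filter order formula:
n = log10(10^(A/10) - 1) / (2 * log10(f_stop/f_pass))
10^(76.7/10) - 1 = 46773513.1287
f_stop/f_pass = 13215.9 / 3264.5 = 4.0484
n = 6.315 -> ceil = 7

7


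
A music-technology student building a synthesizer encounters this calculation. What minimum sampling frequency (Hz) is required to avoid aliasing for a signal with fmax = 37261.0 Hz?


The Nyquist rate is twice the maximum frequency component.
fs_min = 2 * fmax
      = 2 * 37261.0
      = 74522.0 Hz

74522.0


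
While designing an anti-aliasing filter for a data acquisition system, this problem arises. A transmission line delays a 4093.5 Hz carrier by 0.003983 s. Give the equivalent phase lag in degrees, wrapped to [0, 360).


Phase shift from frequency and time delay:
phi = 360 * f * t_delay
    = 360 * 4093.5 * 0.003983
    = 5869.59 degrees
    mod 360 = 109.59 degrees

109.59 degrees


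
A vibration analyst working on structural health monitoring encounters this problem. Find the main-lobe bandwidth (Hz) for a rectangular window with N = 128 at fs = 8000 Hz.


Main lobe width for a rectangular window:
Width = 2 * fs / N
      = 2 * 8000 / 128
      = 16000 / 128
      = 125.0 Hz

125.0 Hz


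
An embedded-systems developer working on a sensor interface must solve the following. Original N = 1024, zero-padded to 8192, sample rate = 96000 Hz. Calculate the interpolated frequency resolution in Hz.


Frequency resolution after zero-padding:
N_padded = 1024 * 8 = 8192
df = fs / N_padded
   = 96000 / 8192
   = 11.7188 Hz

11.7188 Hz


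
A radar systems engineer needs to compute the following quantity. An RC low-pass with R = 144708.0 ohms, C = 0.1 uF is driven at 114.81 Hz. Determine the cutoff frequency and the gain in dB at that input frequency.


Step 1 — cutoff frequency:
fc = 1 / (2*pi*R*C)
C = 0.1 uF = 1e-07 F
fc = 1 / (2*pi*144708.0*1e-07)
   = 10.9984 Hz

Step 2 — magnitude at f = 114.81 Hz:
|H(f)| = 1 / sqrt(1 + (f/fc)^2)
f/fc = 114.81 / 10.9984 = 10.438791
|H| = 1 / sqrt(1 + 108.968358) = 0.09536
|H|_dB = 20*log10(0.09536) = -20.41 dB

fc = 10.9984 Hz; |H(114.81 Hz)| = -20.41 dB


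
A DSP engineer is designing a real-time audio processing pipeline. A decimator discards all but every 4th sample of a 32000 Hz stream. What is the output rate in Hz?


Decimation reduces the sample rate:
fs_out = fs_in / M
       = 32000 / 4
       = 8000.0 Hz

8000.0 Hz


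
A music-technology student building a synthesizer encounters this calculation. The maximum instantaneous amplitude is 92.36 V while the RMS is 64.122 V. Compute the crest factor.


Crest factor is the ratio of peak to RMS:
CF = V_peak / V_rms
   = 92.36 / 64.122
   = 1.4404

1.4404


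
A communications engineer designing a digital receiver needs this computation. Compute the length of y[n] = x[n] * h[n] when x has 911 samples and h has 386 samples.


Linear convolution output length:
L = N + M - 1
  = 911 + 386 - 1
  = 1296 samples

1296


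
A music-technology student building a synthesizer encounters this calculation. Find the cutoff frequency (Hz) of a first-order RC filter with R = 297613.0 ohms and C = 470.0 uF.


Cutoff frequency of a first-order RC filter:
fc = 1 / (2 * pi * R * C)
C = 470.0 uF = 0.00047 F
fc = 1 / (2 * pi * 297613.0 * 0.00047)
   = 1 / 878.88008554805
   = 0.001138 Hz

0.001138 Hz


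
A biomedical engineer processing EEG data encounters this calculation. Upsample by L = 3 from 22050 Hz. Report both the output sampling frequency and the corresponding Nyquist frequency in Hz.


Step 1 — output sample rate after interpolation by L:
fs_out = L * fs_in = 3 * 22050 = 66150 Hz

Step 2 — Nyquist frequency of the output stream:
f_Nyq = fs_out / 2 = 66150 / 2 = 33075.0 Hz

fs_out = 66150 Hz; f_Nyquist = 33075.0 Hz


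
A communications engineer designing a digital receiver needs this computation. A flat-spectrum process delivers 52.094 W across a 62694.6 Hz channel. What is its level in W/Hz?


Power spectral density:
PSD = P / BW
    = 52.094 / 62694.6
    = 0.00083092 W/Hz

0.00083092 W/Hz


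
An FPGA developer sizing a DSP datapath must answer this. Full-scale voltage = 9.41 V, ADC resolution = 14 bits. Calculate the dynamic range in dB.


Dynamic range from full-scale to LSB:
V_min = V_max / 2^bits = 9.41 / 2^14
DR = 20 * log10(V_max / V_min)
   = 20 * log10(2^14)
   = 20 * 14 * log10(2)
   = 84.29 dB

84.29 dB


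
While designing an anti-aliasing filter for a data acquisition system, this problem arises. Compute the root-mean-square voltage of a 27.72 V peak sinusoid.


RMS voltage for a sinusoidal waveform:
V_rms = V_peak / sqrt(2)
      = 27.72 / 1.414214
      = 19.601 V

19.601 V


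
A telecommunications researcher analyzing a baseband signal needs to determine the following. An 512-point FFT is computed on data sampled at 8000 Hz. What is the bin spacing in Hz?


DFT frequency resolution:
df = fs / N
   = 8000 / 512
   = 15.625 Hz

15.625 Hz


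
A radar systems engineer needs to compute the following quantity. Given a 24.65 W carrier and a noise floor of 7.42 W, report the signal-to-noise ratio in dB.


SNR in decibels:
SNR = 10 * log10(Ps / Pn)
    = 10 * log10(24.65 / 7.42)
    = 10 * log10(3.3221)
    = 10 * 0.5214
    = 5.21 dB

5.21 dB


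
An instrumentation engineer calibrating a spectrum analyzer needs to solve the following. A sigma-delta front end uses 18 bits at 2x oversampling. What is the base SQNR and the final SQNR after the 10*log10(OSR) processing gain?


Step 1 — baseline SQNR at Nyquist:
SQNR_base = 6.02*N + 1.76
          = 6.02*18 + 1.76
          = 110.12 dB

Step 2 — oversampling processing gain:
G = 10*log10(OSR) = 10*log10(2) = 3.01 dB

Step 3 — total:
SQNR_total = 110.12 + 3.01 = 113.13 dB

Base SQNR = 110.12 dB; oversampled SQNR = 113.13 dB


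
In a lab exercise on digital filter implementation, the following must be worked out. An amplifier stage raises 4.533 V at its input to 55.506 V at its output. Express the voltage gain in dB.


Voltage gain in dB:
G = 20 * log10(Vout / Vin)
  = 20 * log10(55.506 / 4.533)
  = 20 * log10(12.244871)
  = 20 * 1.087954
  = 21.76 dB

21.76 dB


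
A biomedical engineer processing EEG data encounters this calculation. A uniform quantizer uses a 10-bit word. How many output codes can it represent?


Number of quantization levels = 2^N
= 2^10
= 1024

1024


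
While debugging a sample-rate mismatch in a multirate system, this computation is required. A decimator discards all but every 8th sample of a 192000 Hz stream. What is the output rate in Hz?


Decimation reduces the sample rate:
fs_out = fs_in / M
       = 192000 / 8
       = 24000.0 Hz

24000.0 Hz


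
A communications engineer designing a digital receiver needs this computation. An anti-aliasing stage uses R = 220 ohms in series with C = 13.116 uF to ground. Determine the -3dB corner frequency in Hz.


Cutoff frequency of a first-order RC filter:
fc = 1 / (2 * pi * R * C)
C = 13.116 uF = 1.3116e-05 F
fc = 1 / (2 * pi * 220 * 1.3116e-05)
   = 1 / 0.018130256867573
   = 55.156417 Hz

55.156417 Hz


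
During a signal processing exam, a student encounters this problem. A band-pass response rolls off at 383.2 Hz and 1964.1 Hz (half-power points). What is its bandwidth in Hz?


Bandwidth is the difference of -3dB frequencies:
BW = f_high - f_low
   = 1964.1 - 383.2
   = 1580.9 Hz

1580.9 Hz


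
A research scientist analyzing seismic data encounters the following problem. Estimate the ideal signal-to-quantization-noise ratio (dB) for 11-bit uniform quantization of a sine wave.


Theoretical SNR for a full-scale sinusoid:
SNR = 6.02 * N + 1.76
    = 6.02 * 11 + 1.76
    = 66.22 + 1.76
    = 67.98 dB

67.98 dB
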